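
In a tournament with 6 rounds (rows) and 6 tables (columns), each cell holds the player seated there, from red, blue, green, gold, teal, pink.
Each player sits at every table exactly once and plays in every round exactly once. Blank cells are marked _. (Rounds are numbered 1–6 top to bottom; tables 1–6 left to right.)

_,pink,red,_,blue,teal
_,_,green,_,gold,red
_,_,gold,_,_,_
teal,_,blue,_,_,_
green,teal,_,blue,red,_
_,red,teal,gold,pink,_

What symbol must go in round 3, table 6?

blue

Round 1, table 1: round 1 has {red, blue, teal, pink} and table 1 has {green, teal}, leaving only gold.
Round 1, table 4: round 1 has {red, blue, gold, teal, pink} and table 4 has {blue, gold}, leaving only green.
Round 2, table 2: round 2 has {red, green, gold} and table 2 has {red, teal, pink}, leaving only blue.
Round 2, table 1: round 2 has {red, blue, green, gold} and table 1 has {green, gold, teal}, leaving only pink.
Round 2, table 4: round 2 has {red, blue, green, gold, pink} and table 4 has {blue, green, gold}, leaving only teal.
Round 3, table 2: round 3 has {gold} and table 2 has {red, blue, teal, pink}, leaving only green.
Round 3, table 5: round 3 has {green, gold} and table 5 has {red, blue, gold, pink}, leaving only teal.
Round 4, table 2: round 4 has {blue, teal} and table 2 has {red, blue, green, teal, pink}, leaving only gold.
Round 4, table 5: round 4 has {blue, gold, teal} and table 5 has {red, blue, gold, teal, pink}, leaving only green.
Round 4, table 6: round 4 has {blue, green, gold, teal} and table 6 has {red, teal}, leaving only pink.
Round 3 already has {green, gold, teal} and table 6 already has {red, teal, pink}, so round 3, table 6 must be blue.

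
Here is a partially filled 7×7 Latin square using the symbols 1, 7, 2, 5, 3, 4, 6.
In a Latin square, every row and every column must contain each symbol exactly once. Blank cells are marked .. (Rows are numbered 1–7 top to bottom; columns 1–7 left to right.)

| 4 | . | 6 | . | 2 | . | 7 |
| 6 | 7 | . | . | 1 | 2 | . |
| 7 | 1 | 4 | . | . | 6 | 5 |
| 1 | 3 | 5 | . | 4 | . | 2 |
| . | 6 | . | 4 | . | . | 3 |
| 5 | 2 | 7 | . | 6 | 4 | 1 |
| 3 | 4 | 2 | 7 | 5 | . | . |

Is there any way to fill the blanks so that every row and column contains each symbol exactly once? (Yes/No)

No row or column among the givens repeats a symbol, and propagating forced cells runs into no contradiction.
One valid completion exists (for instance, 4 5 6 1 2 3 7 / 6 7 3 5 1 2 4 / 7 1 4 2 3 6 5 / 1 3 5 6 4 7 2 / 2 6 1 4 7 5 3 / 5 2 7 3 6 4 1 / 3 4 2 7 5 1 6).

Yes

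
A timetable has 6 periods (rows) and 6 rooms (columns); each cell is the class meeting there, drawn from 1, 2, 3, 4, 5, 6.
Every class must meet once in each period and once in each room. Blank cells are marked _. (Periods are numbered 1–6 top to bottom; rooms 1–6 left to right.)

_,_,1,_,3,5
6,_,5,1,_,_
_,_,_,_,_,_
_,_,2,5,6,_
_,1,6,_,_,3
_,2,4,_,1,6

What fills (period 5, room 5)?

5

Period 3, room 3: period 3 has {} and room 3 has {1, 2, 4, 5, 6}, leaving only 3.
Period 6, room 4: period 6 has {1, 2, 4, 6} and room 4 has {1, 5}, leaving only 3.
Period 6, room 1: period 6 has {1, 2, 3, 4, 6} and room 1 has {6}, leaving only 5.
Period 5, room 5 is narrowed to {2, 4, 5}.
If it were 2, then period 3, room 2 would be left with no valid symbol.
If it were 4, then period 3, room 2 would be left with no valid symbol.
So period 5, room 5 must be 5.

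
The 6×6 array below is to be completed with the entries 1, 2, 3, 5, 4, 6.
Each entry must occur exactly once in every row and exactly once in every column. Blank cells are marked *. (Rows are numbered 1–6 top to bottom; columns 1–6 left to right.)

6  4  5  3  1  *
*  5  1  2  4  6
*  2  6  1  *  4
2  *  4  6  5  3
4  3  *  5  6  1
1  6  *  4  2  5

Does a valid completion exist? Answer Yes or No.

Yes

No row or column among the givens repeats a symbol, and propagating forced cells runs into no contradiction.
One valid completion exists (for instance, 6 4 5 3 1 2 / 3 5 1 2 4 6 / 5 2 6 1 3 4 / 2 1 4 6 5 3 / 4 3 2 5 6 1 / 1 6 3 4 2 5).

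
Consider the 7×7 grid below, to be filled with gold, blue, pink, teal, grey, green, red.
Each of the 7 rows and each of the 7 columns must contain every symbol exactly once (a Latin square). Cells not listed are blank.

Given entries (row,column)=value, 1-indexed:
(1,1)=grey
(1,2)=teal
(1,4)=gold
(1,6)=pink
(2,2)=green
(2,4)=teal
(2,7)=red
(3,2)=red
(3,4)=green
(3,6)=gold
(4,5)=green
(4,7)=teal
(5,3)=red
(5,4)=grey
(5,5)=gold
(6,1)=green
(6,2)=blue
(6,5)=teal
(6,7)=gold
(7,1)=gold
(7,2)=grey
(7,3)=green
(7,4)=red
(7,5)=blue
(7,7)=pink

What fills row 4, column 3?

pink

Row 1, column 3: row 1 has {gold, pink, teal, grey} and column 3 has {green, red}, leaving only blue.
Row 1, column 5: row 1 has {gold, blue, pink, teal, grey} and column 5 has {gold, blue, teal, green}, leaving only red.
Row 1, column 7: row 1 has {gold, blue, pink, teal, grey, red} and column 7 has {gold, pink, teal, red}, leaving only green.
Row 5, column 2: row 5 has {gold, grey, red} and column 2 has {blue, teal, grey, green, red}, leaving only pink.
Row 4, column 2: row 4 has {teal, green} and column 2 has {blue, pink, teal, grey, green, red}, leaving only gold.
Row 5, column 7: row 5 has {gold, pink, grey, red} and column 7 has {gold, pink, teal, green, red}, leaving only blue.
Row 3, column 7: row 3 has {gold, green, red} and column 7 has {gold, blue, pink, teal, green, red}, leaving only grey.
Row 3, column 5: row 3 has {gold, grey, green, red} and column 5 has {gold, blue, teal, green, red}, leaving only pink.
Row 2, column 5: row 2 has {teal, green, red} and column 5 has {gold, blue, pink, teal, green, red}, leaving only grey.
Row 2, column 6: row 2 has {teal, grey, green, red} and column 6 has {gold, pink}, leaving only blue.
Row 2, column 1: row 2 has {blue, teal, grey, green, red} and column 1 has {gold, grey, green}, leaving only pink.
Row 2, column 3: row 2 has {blue, pink, teal, grey, green, red} and column 3 has {blue, green, red}, leaving only gold.
Row 3, column 3: row 3 has {gold, pink, grey, green, red} and column 3 has {gold, blue, green, red}, leaving only teal.
Row 3, column 1: row 3 has {gold, pink, teal, grey, green, red} and column 1 has {gold, pink, grey, green}, leaving only blue.
Row 4, column 1: row 4 has {gold, teal, green} and column 1 has {gold, blue, pink, grey, green}, leaving only red.
Row 4, column 6: row 4 has {gold, teal, green, red} and column 6 has {gold, blue, pink}, leaving only grey.
Row 4 already has {gold, teal, grey, green, red} and column 3 already has {gold, blue, teal, green, red}, so row 4, column 3 must be pink.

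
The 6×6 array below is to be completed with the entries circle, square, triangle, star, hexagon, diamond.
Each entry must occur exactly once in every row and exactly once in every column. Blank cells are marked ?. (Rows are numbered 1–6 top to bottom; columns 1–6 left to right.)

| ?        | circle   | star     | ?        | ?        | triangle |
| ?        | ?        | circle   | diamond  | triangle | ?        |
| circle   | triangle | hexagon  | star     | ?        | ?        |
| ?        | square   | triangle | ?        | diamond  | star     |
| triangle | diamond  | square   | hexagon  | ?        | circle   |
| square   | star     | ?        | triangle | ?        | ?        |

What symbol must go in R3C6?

Row 1, column 4: row 1 has {circle, triangle, star} and column 4 has {triangle, star, hexagon, diamond}, leaving only square.
Row 1, column 5: row 1 has {circle, square, triangle, star} and column 5 has {triangle, diamond}, leaving only hexagon.
Row 1, column 1: row 1 has {circle, square, triangle, star, hexagon} and column 1 has {circle, square, triangle}, leaving only diamond.
Row 2, column 2: row 2 has {circle, triangle, diamond} and column 2 has {circle, square, triangle, star, diamond}, leaving only hexagon.
Row 2, column 1: row 2 has {circle, triangle, hexagon, diamond} and column 1 has {circle, square, triangle, diamond}, leaving only star.
Row 2, column 6: row 2 has {circle, triangle, star, hexagon, diamond} and column 6 has {circle, triangle, star}, leaving only square.
Row 3 already has {circle, triangle, star, hexagon} and column 6 already has {circle, square, triangle, star}, so row 3, column 6 must be diamond.

diamond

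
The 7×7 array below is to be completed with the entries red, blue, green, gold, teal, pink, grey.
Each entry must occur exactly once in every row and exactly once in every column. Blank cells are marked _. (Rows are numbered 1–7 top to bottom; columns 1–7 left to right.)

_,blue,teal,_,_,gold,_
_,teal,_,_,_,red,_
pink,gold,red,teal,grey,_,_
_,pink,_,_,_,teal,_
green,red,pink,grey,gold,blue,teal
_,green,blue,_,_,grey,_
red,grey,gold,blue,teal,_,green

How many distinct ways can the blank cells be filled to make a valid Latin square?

10

Row 1, column 1: eliminating its row and column leaves {grey}.
Row 1, column 4: eliminating its row and column leaves {red, green, pink}.
Row 1, column 5: eliminating its row and column leaves {red, green, pink}.
Row 1, column 7: eliminating its row and column leaves {red, pink, grey}.
Row 2, column 1: eliminating its row and column leaves {blue, gold, grey}.
Row 2, column 3: eliminating its row and column leaves {green, grey}.
Row 2, column 4: eliminating its row and column leaves {green, gold, pink}.
Row 2, column 5: eliminating its row and column leaves {blue, green, pink}.
Row 2, column 7: eliminating its row and column leaves {blue, gold, pink, grey}.
Row 3, column 6: eliminating its row and column leaves {green}.
Row 3, column 7: eliminating its row and column leaves {blue}.
Row 4, column 1: eliminating its row and column leaves {blue, gold, grey}.
Row 4, column 3: eliminating its row and column leaves {green, grey}.
Row 4, column 4: eliminating its row and column leaves {red, green, gold}.
Row 4, column 5: eliminating its row and column leaves {red, blue, green}.
Row 4, column 7: eliminating its row and column leaves {red, blue, gold, grey}.
Row 6, column 1: eliminating its row and column leaves {gold, teal}.
Row 6, column 4: eliminating its row and column leaves {red, gold, pink}.
Row 6, column 5: eliminating its row and column leaves {red, pink}.
Row 6, column 7: eliminating its row and column leaves {red, gold, pink}.
Row 7, column 6: eliminating its row and column leaves {pink}.
Enumerating the assignments across these blanks that avoid any row or column repeat gives 10 completions.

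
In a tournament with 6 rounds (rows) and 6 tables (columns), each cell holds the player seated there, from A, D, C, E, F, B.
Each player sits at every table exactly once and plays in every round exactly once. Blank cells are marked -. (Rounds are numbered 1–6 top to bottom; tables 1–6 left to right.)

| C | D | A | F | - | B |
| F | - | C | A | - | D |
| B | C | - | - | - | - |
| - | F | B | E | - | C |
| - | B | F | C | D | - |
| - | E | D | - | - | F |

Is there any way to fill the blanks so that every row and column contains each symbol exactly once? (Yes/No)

Round 2, table 2: round 2 together with table 2 already contain {A, D, C, E, F, B} — every symbol — so nothing can go there. The grid has no valid completion.

No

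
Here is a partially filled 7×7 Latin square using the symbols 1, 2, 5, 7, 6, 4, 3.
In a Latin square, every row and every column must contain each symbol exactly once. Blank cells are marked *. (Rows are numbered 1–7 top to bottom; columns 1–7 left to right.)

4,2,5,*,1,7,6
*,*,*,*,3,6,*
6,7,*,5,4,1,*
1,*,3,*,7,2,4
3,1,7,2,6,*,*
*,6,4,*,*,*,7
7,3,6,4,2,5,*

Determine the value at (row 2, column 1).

Row 1, column 4: row 1 has {1, 2, 5, 7, 6, 4} and column 4 has {2, 5, 4}, leaving only 3.
Row 3, column 3: row 3 has {1, 5, 7, 6, 4} and column 3 has {5, 7, 6, 4, 3}, leaving only 2.
Row 2, column 3: row 2 has {6, 3} and column 3 has {2, 5, 7, 6, 4, 3}, leaving only 1.
Row 2, column 4: row 2 has {1, 6, 3} and column 4 has {2, 5, 4, 3}, leaving only 7.
Row 3, column 7: row 3 has {1, 2, 5, 7, 6, 4} and column 7 has {7, 6, 4}, leaving only 3.
Row 4, column 2: row 4 has {1, 2, 7, 4, 3} and column 2 has {1, 2, 7, 6, 3}, leaving only 5.
Row 2, column 2: row 2 has {1, 7, 6, 3} and column 2 has {1, 2, 5, 7, 6, 3}, leaving only 4.
Row 4, column 4: row 4 has {1, 2, 5, 7, 4, 3} and column 4 has {2, 5, 7, 4, 3}, leaving only 6.
Row 5, column 6: row 5 has {1, 2, 7, 6, 3} and column 6 has {1, 2, 5, 7, 6}, leaving only 4.
Row 5, column 7: row 5 has {1, 2, 7, 6, 4, 3} and column 7 has {7, 6, 4, 3}, leaving only 5.
Row 2, column 7: row 2 has {1, 7, 6, 4, 3} and column 7 has {5, 7, 6, 4, 3}, leaving only 2.
Row 2 already has {1, 2, 7, 6, 4, 3} and column 1 already has {1, 7, 6, 4, 3}, so row 2, column 1 must be 5.

5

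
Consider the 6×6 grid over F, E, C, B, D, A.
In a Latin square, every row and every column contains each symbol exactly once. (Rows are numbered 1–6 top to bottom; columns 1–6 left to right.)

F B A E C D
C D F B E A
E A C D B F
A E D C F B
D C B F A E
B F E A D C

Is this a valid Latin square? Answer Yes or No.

Each row is a permutation of the 6 symbols, and so is each column.

Yes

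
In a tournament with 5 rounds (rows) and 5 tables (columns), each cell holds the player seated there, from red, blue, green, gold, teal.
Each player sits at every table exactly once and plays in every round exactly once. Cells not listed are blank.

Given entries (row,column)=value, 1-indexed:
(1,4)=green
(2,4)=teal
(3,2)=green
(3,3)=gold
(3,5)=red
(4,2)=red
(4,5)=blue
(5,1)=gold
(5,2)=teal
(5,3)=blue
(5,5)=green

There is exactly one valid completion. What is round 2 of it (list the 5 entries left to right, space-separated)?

Round 2, table 5: round 2 has {teal} and table 5 has {red, blue, green}, leaving only gold.
Round 2, table 2: round 2 has {gold, teal} and table 2 has {red, green, teal}, leaving only blue.
Round 1, table 2: round 1 has {green} and table 2 has {red, blue, green, teal}, leaving only gold.
Round 1, table 5: round 1 has {green, gold} and table 5 has {red, blue, green, gold}, leaving only teal.
Round 1, table 3: round 1 has {green, gold, teal} and table 3 has {blue, gold}, leaving only red.
Round 2, table 3: round 2 has {blue, gold, teal} and table 3 has {red, blue, gold}, leaving only green.
Round 2, table 1: round 2 has {blue, green, gold, teal} and table 1 has {gold}, leaving only red.
So round 2 reads: red blue green teal gold.

red blue green teal gold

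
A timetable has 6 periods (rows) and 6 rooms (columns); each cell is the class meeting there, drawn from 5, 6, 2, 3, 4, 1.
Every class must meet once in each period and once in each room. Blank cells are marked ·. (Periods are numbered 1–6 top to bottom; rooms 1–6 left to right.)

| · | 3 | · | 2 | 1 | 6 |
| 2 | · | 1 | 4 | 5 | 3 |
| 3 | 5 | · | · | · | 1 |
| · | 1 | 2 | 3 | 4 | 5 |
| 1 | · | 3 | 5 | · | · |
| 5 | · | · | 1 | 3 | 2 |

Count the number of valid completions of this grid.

1

Period 1, room 1: eliminating its period and room leaves {4}.
Period 1, room 3: eliminating its period and room leaves {5, 4}.
Period 2, room 2: eliminating its period and room leaves {6}.
Period 3, room 3: eliminating its period and room leaves {6, 4}.
Period 3, room 4: eliminating its period and room leaves {6}.
Period 3, room 5: eliminating its period and room leaves {6, 2}.
Period 4, room 1: eliminating its period and room leaves {6}.
Period 5, room 2: eliminating its period and room leaves {6, 2, 4}.
Period 5, room 5: eliminating its period and room leaves {6, 2}.
Period 5, room 6: eliminating its period and room leaves {4}.
Period 6, room 2: eliminating its period and room leaves {6, 4}.
Period 6, room 3: eliminating its period and room leaves {6, 4}.
Only one assignment across all blanks avoids any period or room repeat, giving 1 completion.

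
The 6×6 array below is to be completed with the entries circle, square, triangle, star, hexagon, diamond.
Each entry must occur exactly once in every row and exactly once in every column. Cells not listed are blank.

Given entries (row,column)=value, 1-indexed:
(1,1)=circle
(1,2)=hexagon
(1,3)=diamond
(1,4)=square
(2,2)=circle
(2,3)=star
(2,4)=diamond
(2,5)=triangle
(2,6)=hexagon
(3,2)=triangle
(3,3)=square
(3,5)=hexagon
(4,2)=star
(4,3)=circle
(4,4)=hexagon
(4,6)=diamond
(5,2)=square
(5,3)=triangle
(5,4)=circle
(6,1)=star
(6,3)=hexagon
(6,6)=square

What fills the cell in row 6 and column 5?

circle

Row 1, column 5: row 1 has {circle, square, hexagon, diamond} and column 5 has {triangle, hexagon}, leaving only star.
Row 1, column 6: row 1 has {circle, square, star, hexagon, diamond} and column 6 has {square, hexagon, diamond}, leaving only triangle.
Row 2, column 1: row 2 has {circle, triangle, star, hexagon, diamond} and column 1 has {circle, star}, leaving only square.
Row 3, column 1: row 3 has {square, triangle, hexagon} and column 1 has {circle, square, star}, leaving only diamond.
Row 3, column 4: row 3 has {square, triangle, hexagon, diamond} and column 4 has {circle, square, hexagon, diamond}, leaving only star.
Row 3, column 6: row 3 has {square, triangle, star, hexagon, diamond} and column 6 has {square, triangle, hexagon, diamond}, leaving only circle.
Row 4, column 1: row 4 has {circle, star, hexagon, diamond} and column 1 has {circle, square, star, diamond}, leaving only triangle.
Row 4, column 5: row 4 has {circle, triangle, star, hexagon, diamond} and column 5 has {triangle, star, hexagon}, leaving only square.
Row 5, column 1: row 5 has {circle, square, triangle} and column 1 has {circle, square, triangle, star, diamond}, leaving only hexagon.
Row 5, column 5: row 5 has {circle, square, triangle, hexagon} and column 5 has {square, triangle, star, hexagon}, leaving only diamond.
Row 6 already has {square, star, hexagon} and column 5 already has {square, triangle, star, hexagon, diamond}, so row 6, column 5 must be circle.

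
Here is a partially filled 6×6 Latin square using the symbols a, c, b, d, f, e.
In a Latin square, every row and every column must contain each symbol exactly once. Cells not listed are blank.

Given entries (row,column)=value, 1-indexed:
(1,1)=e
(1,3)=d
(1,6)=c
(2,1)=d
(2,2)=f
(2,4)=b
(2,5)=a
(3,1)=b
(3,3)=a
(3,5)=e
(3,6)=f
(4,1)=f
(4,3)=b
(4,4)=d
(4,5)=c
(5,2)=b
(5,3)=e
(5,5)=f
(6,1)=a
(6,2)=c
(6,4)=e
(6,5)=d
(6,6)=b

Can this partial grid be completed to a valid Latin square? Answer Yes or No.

Yes

No row or column among the givens repeats a symbol, and propagating forced cells runs into no contradiction.
One valid completion exists (for instance, e a d f b c / d f c b a e / b d a c e f / f e b d c a / c b e a f d / a c f e d b).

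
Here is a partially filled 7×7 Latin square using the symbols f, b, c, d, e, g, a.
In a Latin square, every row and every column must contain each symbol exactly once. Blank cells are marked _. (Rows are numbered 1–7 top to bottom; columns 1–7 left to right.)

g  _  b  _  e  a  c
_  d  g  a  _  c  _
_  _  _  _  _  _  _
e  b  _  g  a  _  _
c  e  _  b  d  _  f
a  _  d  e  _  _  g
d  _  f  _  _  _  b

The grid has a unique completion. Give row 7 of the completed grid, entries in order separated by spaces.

Row 7, column 4: row 7 has {f, b, d} and column 4 has {b, e, g, a}, leaving only c.
Row 7, column 5: row 7 has {f, b, c, d} and column 5 has {d, e, a}, leaving only g.
Row 7, column 2: row 7 has {f, b, c, d, g} and column 2 has {b, d, e}, leaving only a.
Row 7, column 6: row 7 has {f, b, c, d, g, a} and column 6 has {c, a}, leaving only e.
So row 7 reads: d a f c g e b.

d a f c g e b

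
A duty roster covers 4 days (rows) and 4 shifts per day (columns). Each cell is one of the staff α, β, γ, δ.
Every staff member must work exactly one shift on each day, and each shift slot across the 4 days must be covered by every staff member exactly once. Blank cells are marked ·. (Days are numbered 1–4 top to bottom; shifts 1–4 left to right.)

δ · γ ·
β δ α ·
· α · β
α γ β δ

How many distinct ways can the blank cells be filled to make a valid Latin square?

1

Day 1, shift 2: eliminating its day and shift leaves {β}.
Day 1, shift 4: eliminating its day and shift leaves {α}.
Day 2, shift 4: eliminating its day and shift leaves {γ}.
Day 3, shift 1: eliminating its day and shift leaves {γ}.
Day 3, shift 3: eliminating its day and shift leaves {δ}.
Only one assignment across all blanks avoids any day or shift repeat, giving 1 completion.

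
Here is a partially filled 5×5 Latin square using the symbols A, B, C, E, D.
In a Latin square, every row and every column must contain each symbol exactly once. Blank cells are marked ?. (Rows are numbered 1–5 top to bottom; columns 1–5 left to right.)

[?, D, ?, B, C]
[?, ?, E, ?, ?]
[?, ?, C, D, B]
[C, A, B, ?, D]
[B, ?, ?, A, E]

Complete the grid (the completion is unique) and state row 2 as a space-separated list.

D B E C A

Row 2, column 4: row 2 has {E} and column 4 has {A, B, D}, leaving only C.
Row 2, column 2: row 2 has {C, E} and column 2 has {A, D}, leaving only B.
Row 2, column 5: row 2 has {B, C, E} and column 5 has {B, C, E, D}, leaving only A.
Row 2, column 1: row 2 has {A, B, C, E} and column 1 has {B, C}, leaving only D.
So row 2 reads: D B E C A.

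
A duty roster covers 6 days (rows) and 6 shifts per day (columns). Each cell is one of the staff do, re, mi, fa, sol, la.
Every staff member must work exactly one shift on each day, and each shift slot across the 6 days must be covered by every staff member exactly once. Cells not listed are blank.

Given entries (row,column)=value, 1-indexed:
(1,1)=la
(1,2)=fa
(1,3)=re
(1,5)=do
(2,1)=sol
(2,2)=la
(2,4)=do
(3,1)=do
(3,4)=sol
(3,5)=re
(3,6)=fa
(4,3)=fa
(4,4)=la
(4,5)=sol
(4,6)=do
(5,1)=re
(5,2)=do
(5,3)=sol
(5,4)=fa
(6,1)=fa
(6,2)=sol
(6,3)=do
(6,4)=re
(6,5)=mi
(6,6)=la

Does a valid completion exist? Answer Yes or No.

Yes

No day or shift among the givens repeats a symbol, and propagating forced cells runs into no contradiction.
One valid completion exists (for instance, la fa re mi do sol / sol la mi do fa re / do mi la sol re fa / mi re fa la sol do / re do sol fa la mi / fa sol do re mi la).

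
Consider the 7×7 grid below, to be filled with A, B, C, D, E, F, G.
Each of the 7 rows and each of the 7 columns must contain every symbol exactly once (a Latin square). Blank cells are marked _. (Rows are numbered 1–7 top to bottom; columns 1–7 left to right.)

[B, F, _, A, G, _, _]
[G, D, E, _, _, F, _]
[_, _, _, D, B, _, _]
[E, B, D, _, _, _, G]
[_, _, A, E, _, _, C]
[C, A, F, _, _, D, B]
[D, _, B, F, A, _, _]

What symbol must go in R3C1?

Row 1, column 3: row 1 has {A, B, F, G} and column 3 has {A, B, D, E, F}, leaving only C.
Row 1, column 6: row 1 has {A, B, C, F, G} and column 6 has {D, F}, leaving only E.
Row 1, column 7: row 1 has {A, B, C, E, F, G} and column 7 has {B, C, G}, leaving only D.
Row 2, column 5: row 2 has {D, E, F, G} and column 5 has {A, B, G}, leaving only C.
Row 2, column 4: row 2 has {C, D, E, F, G} and column 4 has {A, D, E, F}, leaving only B.
Row 2, column 7: row 2 has {B, C, D, E, F, G} and column 7 has {B, C, D, G}, leaving only A.
Row 3, column 3: row 3 has {B, D} and column 3 has {A, B, C, D, E, F}, leaving only G.
Row 4, column 4: row 4 has {B, D, E, G} and column 4 has {A, B, D, E, F}, leaving only C.
Row 4, column 5: row 4 has {B, C, D, E, G} and column 5 has {A, B, C, G}, leaving only F.
Row 4, column 6: row 4 has {B, C, D, E, F, G} and column 6 has {D, E, F}, leaving only A.
Row 3, column 6: row 3 has {B, D, G} and column 6 has {A, D, E, F}, leaving only C.
Row 3, column 2: row 3 has {B, C, D, G} and column 2 has {A, B, D, F}, leaving only E.
Row 3, column 7: row 3 has {B, C, D, E, G} and column 7 has {A, B, C, D, G}, leaving only F.
Row 3 already has {B, C, D, E, F, G} and column 1 already has {B, C, D, E, G}, so row 3, column 1 must be A.

A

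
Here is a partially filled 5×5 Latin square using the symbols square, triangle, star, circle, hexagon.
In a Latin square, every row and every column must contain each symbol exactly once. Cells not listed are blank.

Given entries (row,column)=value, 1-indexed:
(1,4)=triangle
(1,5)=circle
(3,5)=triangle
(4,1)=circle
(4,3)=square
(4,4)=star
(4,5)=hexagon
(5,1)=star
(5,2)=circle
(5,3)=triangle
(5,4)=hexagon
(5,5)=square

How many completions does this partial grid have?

Row 1, column 1: eliminating its row and column leaves {square, hexagon}.
Row 1, column 2: eliminating its row and column leaves {square, star, hexagon}.
Row 1, column 3: eliminating its row and column leaves {star, hexagon}.
Row 2, column 1: eliminating its row and column leaves {square, triangle, hexagon}.
Row 2, column 2: eliminating its row and column leaves {square, triangle, star, hexagon}.
Row 2, column 3: eliminating its row and column leaves {star, circle, hexagon}.
Row 2, column 4: eliminating its row and column leaves {square, circle}.
Row 2, column 5: eliminating its row and column leaves {star}.
Row 3, column 1: eliminating its row and column leaves {square, hexagon}.
Row 3, column 2: eliminating its row and column leaves {square, star, hexagon}.
Row 3, column 3: eliminating its row and column leaves {star, circle, hexagon}.
Row 3, column 4: eliminating its row and column leaves {square, circle}.
Row 4, column 2: eliminating its row and column leaves {triangle}.
Enumerating the assignments across these blanks that avoid any row or column repeat gives 3 completions.

3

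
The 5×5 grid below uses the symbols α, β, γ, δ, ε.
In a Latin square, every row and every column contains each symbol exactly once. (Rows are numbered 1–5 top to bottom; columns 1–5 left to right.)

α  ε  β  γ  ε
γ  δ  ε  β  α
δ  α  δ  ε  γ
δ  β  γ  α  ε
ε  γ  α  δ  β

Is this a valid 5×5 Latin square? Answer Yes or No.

No

Row 1 contains ε twice (at columns 2 and 5); row 3 is also not a permutation.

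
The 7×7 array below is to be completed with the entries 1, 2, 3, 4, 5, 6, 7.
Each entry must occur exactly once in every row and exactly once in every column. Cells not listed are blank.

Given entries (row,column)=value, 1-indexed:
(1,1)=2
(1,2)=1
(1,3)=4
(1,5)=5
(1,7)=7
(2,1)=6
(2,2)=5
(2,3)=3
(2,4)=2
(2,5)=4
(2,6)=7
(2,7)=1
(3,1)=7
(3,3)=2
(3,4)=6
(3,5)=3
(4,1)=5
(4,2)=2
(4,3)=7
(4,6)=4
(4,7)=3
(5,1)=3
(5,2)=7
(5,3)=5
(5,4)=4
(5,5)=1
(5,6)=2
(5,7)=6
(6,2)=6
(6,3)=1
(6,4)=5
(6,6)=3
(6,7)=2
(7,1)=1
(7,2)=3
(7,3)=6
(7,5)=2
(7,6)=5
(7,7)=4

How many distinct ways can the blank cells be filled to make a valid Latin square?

Row 1, column 4: eliminating its row and column leaves {3}.
Row 1, column 6: eliminating its row and column leaves {6}.
Row 3, column 2: eliminating its row and column leaves {4}.
Row 3, column 6: eliminating its row and column leaves {1}.
Row 3, column 7: eliminating its row and column leaves {5}.
Row 4, column 4: eliminating its row and column leaves {1}.
Row 4, column 5: eliminating its row and column leaves {6}.
Row 6, column 1: eliminating its row and column leaves {4}.
Row 6, column 5: eliminating its row and column leaves {7}.
Row 7, column 4: eliminating its row and column leaves {7}.
Only one assignment across all blanks avoids any row or column repeat, giving 1 completion.

1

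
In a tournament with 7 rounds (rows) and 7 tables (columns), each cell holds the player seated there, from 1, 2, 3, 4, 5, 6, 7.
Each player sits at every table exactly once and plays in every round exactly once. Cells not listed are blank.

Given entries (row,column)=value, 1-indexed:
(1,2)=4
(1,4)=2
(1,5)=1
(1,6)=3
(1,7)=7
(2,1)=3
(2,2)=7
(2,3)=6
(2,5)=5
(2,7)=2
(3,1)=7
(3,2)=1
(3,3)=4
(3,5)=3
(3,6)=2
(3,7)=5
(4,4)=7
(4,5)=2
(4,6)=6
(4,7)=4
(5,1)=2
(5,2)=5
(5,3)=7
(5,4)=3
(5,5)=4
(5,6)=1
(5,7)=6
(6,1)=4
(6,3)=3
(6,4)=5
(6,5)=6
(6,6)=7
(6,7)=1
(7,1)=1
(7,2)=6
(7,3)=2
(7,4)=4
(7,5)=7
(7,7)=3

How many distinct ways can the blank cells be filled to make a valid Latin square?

Round 1, table 1: eliminating its round and table leaves {5, 6}.
Round 1, table 3: eliminating its round and table leaves {5}.
Round 2, table 4: eliminating its round and table leaves {1}.
Round 2, table 6: eliminating its round and table leaves {4}.
Round 3, table 4: eliminating its round and table leaves {6}.
Round 4, table 1: eliminating its round and table leaves {5}.
Round 4, table 2: eliminating its round and table leaves {3}.
Round 4, table 3: eliminating its round and table leaves {1, 5}.
Round 6, table 2: eliminating its round and table leaves {2}.
Round 7, table 6: eliminating its round and table leaves {5}.
Only one assignment across all blanks avoids any round or table repeat, giving 1 completion.

1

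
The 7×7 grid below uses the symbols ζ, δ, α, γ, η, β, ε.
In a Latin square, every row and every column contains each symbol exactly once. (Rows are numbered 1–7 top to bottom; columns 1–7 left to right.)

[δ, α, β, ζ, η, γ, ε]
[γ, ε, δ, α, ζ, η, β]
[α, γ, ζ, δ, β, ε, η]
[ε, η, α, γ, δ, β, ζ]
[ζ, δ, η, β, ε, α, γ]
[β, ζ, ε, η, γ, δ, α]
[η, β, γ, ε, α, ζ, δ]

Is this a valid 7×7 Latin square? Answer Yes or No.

Each row is a permutation of the 7 symbols, and so is each column.

Yes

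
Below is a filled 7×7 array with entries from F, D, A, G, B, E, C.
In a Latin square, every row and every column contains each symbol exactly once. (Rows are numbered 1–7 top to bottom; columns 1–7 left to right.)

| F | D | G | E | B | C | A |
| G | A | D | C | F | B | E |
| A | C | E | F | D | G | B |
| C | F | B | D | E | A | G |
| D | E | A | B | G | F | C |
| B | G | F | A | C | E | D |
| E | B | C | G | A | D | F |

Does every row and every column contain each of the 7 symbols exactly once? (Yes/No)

Each row is a permutation of the 7 symbols, and so is each column.

Yes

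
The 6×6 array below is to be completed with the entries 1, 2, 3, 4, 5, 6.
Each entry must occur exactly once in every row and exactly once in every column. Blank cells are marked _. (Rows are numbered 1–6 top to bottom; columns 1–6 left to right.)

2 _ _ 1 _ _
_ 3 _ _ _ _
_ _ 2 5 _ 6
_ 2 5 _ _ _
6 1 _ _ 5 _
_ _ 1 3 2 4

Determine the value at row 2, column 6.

5

Row 3, column 2: row 3 has {2, 5, 6} and column 2 has {1, 2, 3}, leaving only 4.
Row 6, column 1: row 6 has {1, 2, 3, 4} and column 1 has {2, 6}, leaving only 5.
Row 6, column 2: row 6 has {1, 2, 3, 4, 5} and column 2 has {1, 2, 3, 4}, leaving only 6.
Row 1, column 2: row 1 has {1, 2} and column 2 has {1, 2, 3, 4, 6}, leaving only 5.
Row 1, column 6: row 1 has {1, 2, 5} and column 6 has {4, 6}, leaving only 3.
Row 4, column 6: row 4 has {2, 5} and column 6 has {3, 4, 6}, leaving only 1.
Row 5, column 6: row 5 has {1, 5, 6} and column 6 has {1, 3, 4, 6}, leaving only 2.
Row 2 already has {3} and column 6 already has {1, 2, 3, 4, 6}, so row 2, column 6 must be 5.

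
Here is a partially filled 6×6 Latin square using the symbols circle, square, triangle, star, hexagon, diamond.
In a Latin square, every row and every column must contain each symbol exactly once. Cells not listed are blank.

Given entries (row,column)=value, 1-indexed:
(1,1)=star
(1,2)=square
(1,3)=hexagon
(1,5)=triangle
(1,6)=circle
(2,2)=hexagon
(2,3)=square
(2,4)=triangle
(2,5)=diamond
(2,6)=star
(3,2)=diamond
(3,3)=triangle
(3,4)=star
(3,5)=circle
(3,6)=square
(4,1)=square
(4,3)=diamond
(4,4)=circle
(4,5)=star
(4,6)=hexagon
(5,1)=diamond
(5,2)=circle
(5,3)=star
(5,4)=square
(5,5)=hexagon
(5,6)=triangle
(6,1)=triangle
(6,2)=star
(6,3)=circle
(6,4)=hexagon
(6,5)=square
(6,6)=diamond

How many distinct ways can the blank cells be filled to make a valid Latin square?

1

Row 1, column 4: eliminating its row and column leaves {diamond}.
Row 2, column 1: eliminating its row and column leaves {circle}.
Row 3, column 1: eliminating its row and column leaves {hexagon}.
Row 4, column 2: eliminating its row and column leaves {triangle}.
Only one assignment across all blanks avoids any row or column repeat, giving 1 completion.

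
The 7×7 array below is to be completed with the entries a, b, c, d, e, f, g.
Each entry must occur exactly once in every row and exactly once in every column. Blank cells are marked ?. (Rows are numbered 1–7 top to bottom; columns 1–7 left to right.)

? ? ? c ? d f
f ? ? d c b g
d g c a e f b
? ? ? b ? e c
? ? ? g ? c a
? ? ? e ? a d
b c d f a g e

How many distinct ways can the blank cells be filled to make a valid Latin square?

14

Row 1, column 1: eliminating its row and column leaves {a, e, g}.
Row 1, column 2: eliminating its row and column leaves {a, b, e}.
Row 1, column 3: eliminating its row and column leaves {a, b, e, g}.
Row 1, column 5: eliminating its row and column leaves {b, g}.
Row 2, column 2: eliminating its row and column leaves {a, e}.
Row 2, column 3: eliminating its row and column leaves {a, e}.
Row 4, column 1: eliminating its row and column leaves {a, g}.
Row 4, column 2: eliminating its row and column leaves {a, d, f}.
Row 4, column 3: eliminating its row and column leaves {a, f, g}.
Row 4, column 5: eliminating its row and column leaves {d, f, g}.
Row 5, column 1: eliminating its row and column leaves {e}.
Row 5, column 2: eliminating its row and column leaves {b, d, e, f}.
Row 5, column 3: eliminating its row and column leaves {b, e, f}.
Row 5, column 5: eliminating its row and column leaves {b, d, f}.
Row 6, column 1: eliminating its row and column leaves {c, g}.
Row 6, column 2: eliminating its row and column leaves {b, f}.
Row 6, column 3: eliminating its row and column leaves {b, f, g}.
Row 6, column 5: eliminating its row and column leaves {b, f, g}.
Enumerating the assignments across these blanks that avoid any row or column repeat gives 14 completions.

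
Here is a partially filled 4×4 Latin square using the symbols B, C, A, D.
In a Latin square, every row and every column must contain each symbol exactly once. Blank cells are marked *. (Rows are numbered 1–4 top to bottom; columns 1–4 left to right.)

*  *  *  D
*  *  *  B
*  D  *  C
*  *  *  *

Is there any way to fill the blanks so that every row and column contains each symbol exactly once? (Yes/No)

No row or column among the givens repeats a symbol, and propagating forced cells runs into no contradiction.
One valid completion exists (for instance, C A B D / A C D B / B D A C / D B C A).

Yes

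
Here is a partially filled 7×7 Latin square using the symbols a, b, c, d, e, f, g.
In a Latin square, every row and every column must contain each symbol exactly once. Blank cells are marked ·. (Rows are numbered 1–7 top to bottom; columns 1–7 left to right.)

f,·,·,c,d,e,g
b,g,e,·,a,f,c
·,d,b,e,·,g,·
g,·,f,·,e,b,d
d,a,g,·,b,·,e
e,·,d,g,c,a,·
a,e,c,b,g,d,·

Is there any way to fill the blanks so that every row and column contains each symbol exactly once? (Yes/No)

No row or column among the givens repeats a symbol, and propagating forced cells runs into no contradiction.
One valid completion exists (for instance, f b a c d e g / b g e d a f c / c d b e f g a / g c f a e b d / d a g f b c e / e f d g c a b / a e c b g d f).

Yes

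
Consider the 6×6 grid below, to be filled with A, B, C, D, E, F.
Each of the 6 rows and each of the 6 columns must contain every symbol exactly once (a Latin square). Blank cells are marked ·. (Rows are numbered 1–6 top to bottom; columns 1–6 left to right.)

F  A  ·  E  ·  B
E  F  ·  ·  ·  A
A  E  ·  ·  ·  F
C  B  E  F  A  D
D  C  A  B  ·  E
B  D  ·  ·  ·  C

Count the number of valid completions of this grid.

Row 1, column 3: eliminating its row and column leaves {C, D}.
Row 1, column 5: eliminating its row and column leaves {C, D}.
Row 2, column 3: eliminating its row and column leaves {B, C, D}.
Row 2, column 4: eliminating its row and column leaves {C, D}.
Row 2, column 5: eliminating its row and column leaves {B, C, D}.
Row 3, column 3: eliminating its row and column leaves {B, C, D}.
Row 3, column 4: eliminating its row and column leaves {C, D}.
Row 3, column 5: eliminating its row and column leaves {B, C, D}.
Row 5, column 5: eliminating its row and column leaves {F}.
Row 6, column 3: eliminating its row and column leaves {F}.
Row 6, column 4: eliminating its row and column leaves {A}.
Row 6, column 5: eliminating its row and column leaves {E, F}.
Enumerating the assignments across these blanks that avoid any row or column repeat gives 4 completions.

4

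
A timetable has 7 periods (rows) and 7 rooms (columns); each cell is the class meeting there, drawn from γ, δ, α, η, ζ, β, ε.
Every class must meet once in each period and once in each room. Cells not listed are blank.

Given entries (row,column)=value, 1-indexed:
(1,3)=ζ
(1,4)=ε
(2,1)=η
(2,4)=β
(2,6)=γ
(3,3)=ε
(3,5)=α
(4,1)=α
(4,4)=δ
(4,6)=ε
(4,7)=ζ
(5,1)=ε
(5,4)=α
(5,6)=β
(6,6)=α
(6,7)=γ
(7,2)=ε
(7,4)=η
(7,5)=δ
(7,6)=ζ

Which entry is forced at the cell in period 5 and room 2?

Period 6, room 4: period 6 has {γ, α} and room 4 has {δ, α, η, β, ε}, leaving only ζ.
Period 3, room 4: period 3 has {α, ε} and room 4 has {δ, α, η, ζ, β, ε}, leaving only γ.
Period 5, room 2 is narrowed to {γ, δ, η, ζ}.
If it were γ, propagating the remaining blanks reaches a contradiction.
If it were δ, propagating the remaining blanks reaches a contradiction.
If it were η, then period 3, room 7 would be left with no valid symbol.
So period 5, room 2 must be ζ.

ζ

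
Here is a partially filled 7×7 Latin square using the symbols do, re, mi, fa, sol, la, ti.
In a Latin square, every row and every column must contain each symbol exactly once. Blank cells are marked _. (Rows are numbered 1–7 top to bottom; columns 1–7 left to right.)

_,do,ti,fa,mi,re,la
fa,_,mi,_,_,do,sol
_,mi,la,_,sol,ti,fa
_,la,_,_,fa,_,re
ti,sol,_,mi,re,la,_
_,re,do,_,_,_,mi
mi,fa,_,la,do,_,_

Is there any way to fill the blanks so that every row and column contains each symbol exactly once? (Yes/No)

No row or column among the givens repeats a symbol, and propagating forced cells runs into no contradiction.
One valid completion exists (for instance, sol do ti fa mi re la / fa ti mi re la do sol / re mi la do sol ti fa / do la sol ti fa mi re / ti sol fa mi re la do / la re do sol ti fa mi / mi fa re la do sol ti).

Yes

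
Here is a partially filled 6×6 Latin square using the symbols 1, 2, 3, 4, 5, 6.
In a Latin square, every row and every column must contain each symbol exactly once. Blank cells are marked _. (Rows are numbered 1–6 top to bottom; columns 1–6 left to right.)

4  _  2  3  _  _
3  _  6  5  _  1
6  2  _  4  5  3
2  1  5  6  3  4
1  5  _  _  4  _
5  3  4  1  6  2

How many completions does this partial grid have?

Row 1, column 2: eliminating its row and column leaves {6}.
Row 1, column 5: eliminating its row and column leaves {1}.
Row 1, column 6: eliminating its row and column leaves {5, 6}.
Row 2, column 2: eliminating its row and column leaves {4}.
Row 2, column 5: eliminating its row and column leaves {2}.
Row 3, column 3: eliminating its row and column leaves {1}.
Row 5, column 3: eliminating its row and column leaves {3}.
Row 5, column 4: eliminating its row and column leaves {2}.
Row 5, column 6: eliminating its row and column leaves {6}.
Only one assignment across all blanks avoids any row or column repeat, giving 1 completion.

1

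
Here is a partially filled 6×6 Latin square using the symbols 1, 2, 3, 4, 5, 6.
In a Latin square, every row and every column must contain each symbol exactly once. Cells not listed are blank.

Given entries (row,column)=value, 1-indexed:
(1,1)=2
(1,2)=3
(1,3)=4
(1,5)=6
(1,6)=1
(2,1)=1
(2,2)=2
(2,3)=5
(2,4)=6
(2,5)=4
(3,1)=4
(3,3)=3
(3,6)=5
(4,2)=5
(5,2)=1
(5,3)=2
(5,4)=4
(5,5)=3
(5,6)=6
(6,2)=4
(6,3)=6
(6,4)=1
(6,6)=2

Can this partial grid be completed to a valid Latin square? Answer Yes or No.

No row or column among the givens repeats a symbol, and propagating forced cells runs into no contradiction.
One valid completion exists (for instance, 2 3 4 5 6 1 / 1 2 5 6 4 3 / 4 6 3 2 1 5 / 6 5 1 3 2 4 / 5 1 2 4 3 6 / 3 4 6 1 5 2).

Yes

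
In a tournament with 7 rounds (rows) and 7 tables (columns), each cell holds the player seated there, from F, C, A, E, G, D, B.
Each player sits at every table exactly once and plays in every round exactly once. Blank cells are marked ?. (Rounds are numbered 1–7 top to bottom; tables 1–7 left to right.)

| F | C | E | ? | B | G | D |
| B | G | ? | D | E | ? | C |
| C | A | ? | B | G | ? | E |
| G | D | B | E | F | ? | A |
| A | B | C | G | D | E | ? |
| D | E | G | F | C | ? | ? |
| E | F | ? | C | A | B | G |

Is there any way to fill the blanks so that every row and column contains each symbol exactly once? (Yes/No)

No round or table among the givens repeats a symbol, and propagating forced cells runs into no contradiction.
One valid completion exists (for instance, F C E A B G D / B G A D E F C / C A F B G D E / G D B E F C A / A B C G D E F / D E G F C A B / E F D C A B G).

Yes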